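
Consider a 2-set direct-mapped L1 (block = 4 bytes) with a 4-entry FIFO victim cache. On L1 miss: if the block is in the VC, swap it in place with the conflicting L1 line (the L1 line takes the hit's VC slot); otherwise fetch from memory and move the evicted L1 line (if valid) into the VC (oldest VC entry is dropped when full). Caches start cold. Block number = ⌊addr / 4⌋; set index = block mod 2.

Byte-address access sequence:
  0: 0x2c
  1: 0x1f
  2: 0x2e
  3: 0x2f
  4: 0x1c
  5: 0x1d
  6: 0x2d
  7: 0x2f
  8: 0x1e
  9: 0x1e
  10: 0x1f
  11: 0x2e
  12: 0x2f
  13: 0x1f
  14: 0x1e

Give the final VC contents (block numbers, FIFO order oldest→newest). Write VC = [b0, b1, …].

VC = [11]

0: 0x2c (blk 11, set 1) → MISS  vc=[]
1: 0x1f (blk 7, set 1) → MISS  vc=[11]
2: 0x2e (blk 11, set 1) → VC-HIT  vc=[7]
3: 0x2f (blk 11, set 1) → L1-HIT  vc=[7]
4: 0x1c (blk 7, set 1) → VC-HIT  vc=[11]
5: 0x1d (blk 7, set 1) → L1-HIT  vc=[11]
6: 0x2d (blk 11, set 1) → VC-HIT  vc=[7]
7: 0x2f (blk 11, set 1) → L1-HIT  vc=[7]
8: 0x1e (blk 7, set 1) → VC-HIT  vc=[11]
9: 0x1e (blk 7, set 1) → L1-HIT  vc=[11]
10: 0x1f (blk 7, set 1) → L1-HIT  vc=[11]
11: 0x2e (blk 11, set 1) → VC-HIT  vc=[7]
12: 0x2f (blk 11, set 1) → L1-HIT  vc=[7]
13: 0x1f (blk 7, set 1) → VC-HIT  vc=[11]
14: 0x1e (blk 7, set 1) → L1-HIT  vc=[11]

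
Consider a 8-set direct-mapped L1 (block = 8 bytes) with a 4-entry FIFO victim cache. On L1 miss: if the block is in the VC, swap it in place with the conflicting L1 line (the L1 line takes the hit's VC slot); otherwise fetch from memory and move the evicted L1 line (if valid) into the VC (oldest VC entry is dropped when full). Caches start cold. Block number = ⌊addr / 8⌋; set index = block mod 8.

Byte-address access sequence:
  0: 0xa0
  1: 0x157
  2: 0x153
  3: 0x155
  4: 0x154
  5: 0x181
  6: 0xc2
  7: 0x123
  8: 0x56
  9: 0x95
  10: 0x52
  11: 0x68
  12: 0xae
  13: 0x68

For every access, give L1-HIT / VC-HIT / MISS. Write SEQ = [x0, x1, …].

SEQ = [MISS, MISS, L1-HIT, L1-HIT, L1-HIT, MISS, MISS, MISS, MISS, MISS, VC-HIT, MISS, MISS, VC-HIT]

#0 0xa0→b20/s4 MISS; vc=[]
#1 0x157→b42/s2 MISS; vc=[]
#2 0x153→b42/s2 L1-HIT; vc=[]
#3 0x155→b42/s2 L1-HIT; vc=[]
#4 0x154→b42/s2 L1-HIT; vc=[]
#5 0x181→b48/s0 MISS; vc=[]
#6 0xc2→b24/s0 MISS; vc=[48]
#7 0x123→b36/s4 MISS; vc=[48,20]
#8 0x56→b10/s2 MISS; vc=[48,20,42]
#9 0x95→b18/s2 MISS; vc=[48,20,42,10]
#10 0x52→b10/s2 VC-HIT; vc=[48,20,42,18]
#11 0x68→b13/s5 MISS; vc=[48,20,42,18]
#12 0xae→b21/s5 MISS; vc=[20,42,18,13]
#13 0x68→b13/s5 VC-HIT; vc=[20,42,18,21]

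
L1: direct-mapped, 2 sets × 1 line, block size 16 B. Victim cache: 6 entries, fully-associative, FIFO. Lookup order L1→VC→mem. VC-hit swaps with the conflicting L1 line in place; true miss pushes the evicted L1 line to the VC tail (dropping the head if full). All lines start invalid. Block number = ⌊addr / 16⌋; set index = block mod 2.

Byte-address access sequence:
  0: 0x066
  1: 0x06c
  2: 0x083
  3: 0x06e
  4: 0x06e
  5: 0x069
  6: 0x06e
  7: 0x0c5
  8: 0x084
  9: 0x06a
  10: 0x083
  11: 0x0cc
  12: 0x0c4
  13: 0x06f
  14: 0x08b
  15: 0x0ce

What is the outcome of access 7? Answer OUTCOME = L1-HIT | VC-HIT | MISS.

  [0] addr=0x66 blk=6 s=0: MISS | VC []
  [1] addr=0x6c blk=6 s=0: L1-HIT | VC []
  [2] addr=0x83 blk=8 s=0: MISS | VC [6]
  [3] addr=0x6e blk=6 s=0: VC-HIT | VC [8]
  [4] addr=0x6e blk=6 s=0: L1-HIT | VC [8]
  [5] addr=0x69 blk=6 s=0: L1-HIT | VC [8]
  [6] addr=0x6e blk=6 s=0: L1-HIT | VC [8]
  [7] addr=0xc5 blk=12 s=0: MISS | VC [8, 6]
  [8] addr=0x84 blk=8 s=0: VC-HIT | VC [12, 6]
  [9] addr=0x6a blk=6 s=0: VC-HIT | VC [12, 8]
  [10] addr=0x83 blk=8 s=0: VC-HIT | VC [12, 6]
  [11] addr=0xcc blk=12 s=0: VC-HIT | VC [8, 6]
  [12] addr=0xc4 blk=12 s=0: L1-HIT | VC [8, 6]
  [13] addr=0x6f blk=6 s=0: VC-HIT | VC [8, 12]
  [14] addr=0x8b blk=8 s=0: VC-HIT | VC [6, 12]
  [15] addr=0xce blk=12 s=0: VC-HIT | VC [6, 8]

OUTCOME = MISS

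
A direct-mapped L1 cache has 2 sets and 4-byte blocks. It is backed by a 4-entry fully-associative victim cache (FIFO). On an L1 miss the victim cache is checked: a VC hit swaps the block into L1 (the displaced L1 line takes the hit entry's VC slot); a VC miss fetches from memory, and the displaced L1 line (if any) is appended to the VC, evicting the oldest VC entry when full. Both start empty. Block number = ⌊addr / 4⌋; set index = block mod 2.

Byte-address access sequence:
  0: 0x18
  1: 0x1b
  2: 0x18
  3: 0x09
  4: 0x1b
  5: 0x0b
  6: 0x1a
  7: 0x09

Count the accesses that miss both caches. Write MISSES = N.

MISSES = 2

#0 0x18→b6/s0 MISS; vc=[]
#1 0x1b→b6/s0 L1-HIT; vc=[]
#2 0x18→b6/s0 L1-HIT; vc=[]
#3 0x9→b2/s0 MISS; vc=[6]
#4 0x1b→b6/s0 VC-HIT; vc=[2]
#5 0xb→b2/s0 VC-HIT; vc=[6]
#6 0x1a→b6/s0 VC-HIT; vc=[2]
#7 0x9→b2/s0 VC-HIT; vc=[6]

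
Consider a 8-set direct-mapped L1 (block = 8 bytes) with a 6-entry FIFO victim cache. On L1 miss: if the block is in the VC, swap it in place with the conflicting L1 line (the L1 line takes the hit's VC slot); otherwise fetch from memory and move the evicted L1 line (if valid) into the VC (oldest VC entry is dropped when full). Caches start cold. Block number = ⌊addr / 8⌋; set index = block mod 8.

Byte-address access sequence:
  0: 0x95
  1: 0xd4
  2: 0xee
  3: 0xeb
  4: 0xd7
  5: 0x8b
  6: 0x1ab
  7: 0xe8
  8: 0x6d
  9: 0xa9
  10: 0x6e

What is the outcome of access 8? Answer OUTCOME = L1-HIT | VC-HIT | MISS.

  [0] addr=0x95 blk=18 s=2: MISS | VC []
  [1] addr=0xd4 blk=26 s=2: MISS | VC [18]
  [2] addr=0xee blk=29 s=5: MISS | VC [18]
  [3] addr=0xeb blk=29 s=5: L1-HIT | VC [18]
  [4] addr=0xd7 blk=26 s=2: L1-HIT | VC [18]
  [5] addr=0x8b blk=17 s=1: MISS | VC [18]
  [6] addr=0x1ab blk=53 s=5: MISS | VC [18, 29]
  [7] addr=0xe8 blk=29 s=5: VC-HIT | VC [18, 53]
  [8] addr=0x6d blk=13 s=5: MISS | VC [18, 53, 29]
  [9] addr=0xa9 blk=21 s=5: MISS | VC [18, 53, 29, 13]
  [10] addr=0x6e blk=13 s=5: VC-HIT | VC [18, 53, 29, 21]

OUTCOME = MISS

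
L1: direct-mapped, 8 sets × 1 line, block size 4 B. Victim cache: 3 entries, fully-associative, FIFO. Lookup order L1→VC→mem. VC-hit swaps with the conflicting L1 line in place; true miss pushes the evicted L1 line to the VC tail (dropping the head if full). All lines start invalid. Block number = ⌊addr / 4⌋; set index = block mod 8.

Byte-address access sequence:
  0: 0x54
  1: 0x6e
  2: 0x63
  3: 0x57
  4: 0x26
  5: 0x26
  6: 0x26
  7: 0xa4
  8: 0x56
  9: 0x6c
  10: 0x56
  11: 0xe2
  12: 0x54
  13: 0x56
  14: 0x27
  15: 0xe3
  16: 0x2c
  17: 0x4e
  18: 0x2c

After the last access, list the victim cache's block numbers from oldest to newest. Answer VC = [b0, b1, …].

#0 0x54→b21/s5 MISS; vc=[]
#1 0x6e→b27/s3 MISS; vc=[]
#2 0x63→b24/s0 MISS; vc=[]
#3 0x57→b21/s5 L1-HIT; vc=[]
#4 0x26→b9/s1 MISS; vc=[]
#5 0x26→b9/s1 L1-HIT; vc=[]
#6 0x26→b9/s1 L1-HIT; vc=[]
#7 0xa4→b41/s1 MISS; vc=[9]
#8 0x56→b21/s5 L1-HIT; vc=[9]
#9 0x6c→b27/s3 L1-HIT; vc=[9]
#10 0x56→b21/s5 L1-HIT; vc=[9]
#11 0xe2→b56/s0 MISS; vc=[9,24]
#12 0x54→b21/s5 L1-HIT; vc=[9,24]
#13 0x56→b21/s5 L1-HIT; vc=[9,24]
#14 0x27→b9/s1 VC-HIT; vc=[41,24]
#15 0xe3→b56/s0 L1-HIT; vc=[41,24]
#16 0x2c→b11/s3 MISS; vc=[41,24,27]
#17 0x4e→b19/s3 MISS; vc=[24,27,11]
#18 0x2c→b11/s3 VC-HIT; vc=[24,27,19]

VC = [24, 27, 19]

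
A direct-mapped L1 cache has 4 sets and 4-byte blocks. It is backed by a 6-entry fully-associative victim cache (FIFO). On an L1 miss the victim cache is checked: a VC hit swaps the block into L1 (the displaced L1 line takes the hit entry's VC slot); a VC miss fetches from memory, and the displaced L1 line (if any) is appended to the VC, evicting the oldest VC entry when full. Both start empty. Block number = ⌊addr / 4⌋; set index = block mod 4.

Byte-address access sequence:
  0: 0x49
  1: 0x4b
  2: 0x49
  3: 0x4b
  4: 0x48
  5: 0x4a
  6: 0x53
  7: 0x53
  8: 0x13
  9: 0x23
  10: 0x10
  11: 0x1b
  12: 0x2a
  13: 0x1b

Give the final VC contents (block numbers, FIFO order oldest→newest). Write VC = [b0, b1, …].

0: 0x49 (blk 18, set 2) → MISS  vc=[]
1: 0x4b (blk 18, set 2) → L1-HIT  vc=[]
2: 0x49 (blk 18, set 2) → L1-HIT  vc=[]
3: 0x4b (blk 18, set 2) → L1-HIT  vc=[]
4: 0x48 (blk 18, set 2) → L1-HIT  vc=[]
5: 0x4a (blk 18, set 2) → L1-HIT  vc=[]
6: 0x53 (blk 20, set 0) → MISS  vc=[]
7: 0x53 (blk 20, set 0) → L1-HIT  vc=[]
8: 0x13 (blk 4, set 0) → MISS  vc=[20]
9: 0x23 (blk 8, set 0) → MISS  vc=[20, 4]
10: 0x10 (blk 4, set 0) → VC-HIT  vc=[20, 8]
11: 0x1b (blk 6, set 2) → MISS  vc=[20, 8, 18]
12: 0x2a (blk 10, set 2) → MISS  vc=[20, 8, 18, 6]
13: 0x1b (blk 6, set 2) → VC-HIT  vc=[20, 8, 18, 10]

VC = [20, 8, 18, 10]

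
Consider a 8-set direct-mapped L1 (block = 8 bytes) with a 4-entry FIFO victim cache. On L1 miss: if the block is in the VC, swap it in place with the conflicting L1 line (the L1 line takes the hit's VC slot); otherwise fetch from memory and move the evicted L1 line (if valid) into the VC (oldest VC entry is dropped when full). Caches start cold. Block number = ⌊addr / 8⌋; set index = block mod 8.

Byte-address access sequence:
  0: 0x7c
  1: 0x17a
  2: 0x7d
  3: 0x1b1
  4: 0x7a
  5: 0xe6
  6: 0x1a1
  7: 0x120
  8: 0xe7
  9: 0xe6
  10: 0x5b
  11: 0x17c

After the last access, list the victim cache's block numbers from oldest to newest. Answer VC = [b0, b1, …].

#0 0x7c→b15/s7 MISS; vc=[]
#1 0x17a→b47/s7 MISS; vc=[15]
#2 0x7d→b15/s7 VC-HIT; vc=[47]
#3 0x1b1→b54/s6 MISS; vc=[47]
#4 0x7a→b15/s7 L1-HIT; vc=[47]
#5 0xe6→b28/s4 MISS; vc=[47]
#6 0x1a1→b52/s4 MISS; vc=[47,28]
#7 0x120→b36/s4 MISS; vc=[47,28,52]
#8 0xe7→b28/s4 VC-HIT; vc=[47,36,52]
#9 0xe6→b28/s4 L1-HIT; vc=[47,36,52]
#10 0x5b→b11/s3 MISS; vc=[47,36,52]
#11 0x17c→b47/s7 VC-HIT; vc=[15,36,52]

VC = [15, 36, 52]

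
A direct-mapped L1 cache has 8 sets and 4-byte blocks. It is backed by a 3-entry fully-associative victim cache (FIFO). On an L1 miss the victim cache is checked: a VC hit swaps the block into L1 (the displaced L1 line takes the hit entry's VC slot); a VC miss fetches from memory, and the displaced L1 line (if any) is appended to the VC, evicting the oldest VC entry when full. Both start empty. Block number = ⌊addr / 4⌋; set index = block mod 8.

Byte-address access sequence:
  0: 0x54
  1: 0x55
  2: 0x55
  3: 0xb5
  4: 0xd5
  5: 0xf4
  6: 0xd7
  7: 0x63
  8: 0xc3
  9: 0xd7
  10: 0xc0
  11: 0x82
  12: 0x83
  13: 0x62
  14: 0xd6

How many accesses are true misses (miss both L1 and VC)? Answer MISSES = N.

#0 0x54→b21/s5 MISS; vc=[]
#1 0x55→b21/s5 L1-HIT; vc=[]
#2 0x55→b21/s5 L1-HIT; vc=[]
#3 0xb5→b45/s5 MISS; vc=[21]
#4 0xd5→b53/s5 MISS; vc=[21,45]
#5 0xf4→b61/s5 MISS; vc=[21,45,53]
#6 0xd7→b53/s5 VC-HIT; vc=[21,45,61]
#7 0x63→b24/s0 MISS; vc=[21,45,61]
#8 0xc3→b48/s0 MISS; vc=[45,61,24]
#9 0xd7→b53/s5 L1-HIT; vc=[45,61,24]
#10 0xc0→b48/s0 L1-HIT; vc=[45,61,24]
#11 0x82→b32/s0 MISS; vc=[61,24,48]
#12 0x83→b32/s0 L1-HIT; vc=[61,24,48]
#13 0x62→b24/s0 VC-HIT; vc=[61,32,48]
#14 0xd6→b53/s5 L1-HIT; vc=[61,32,48]

MISSES = 7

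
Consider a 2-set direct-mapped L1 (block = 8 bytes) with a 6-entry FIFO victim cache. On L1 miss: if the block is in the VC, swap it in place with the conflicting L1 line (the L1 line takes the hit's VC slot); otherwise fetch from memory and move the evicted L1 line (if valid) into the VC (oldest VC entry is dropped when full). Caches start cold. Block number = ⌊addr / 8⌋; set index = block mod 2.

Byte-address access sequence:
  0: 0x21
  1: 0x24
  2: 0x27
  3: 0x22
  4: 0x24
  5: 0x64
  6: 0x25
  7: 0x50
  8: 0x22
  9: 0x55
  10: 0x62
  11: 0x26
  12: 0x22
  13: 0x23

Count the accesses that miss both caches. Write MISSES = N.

#0 0x21→b4/s0 MISS; vc=[]
#1 0x24→b4/s0 L1-HIT; vc=[]
#2 0x27→b4/s0 L1-HIT; vc=[]
#3 0x22→b4/s0 L1-HIT; vc=[]
#4 0x24→b4/s0 L1-HIT; vc=[]
#5 0x64→b12/s0 MISS; vc=[4]
#6 0x25→b4/s0 VC-HIT; vc=[12]
#7 0x50→b10/s0 MISS; vc=[12,4]
#8 0x22→b4/s0 VC-HIT; vc=[12,10]
#9 0x55→b10/s0 VC-HIT; vc=[12,4]
#10 0x62→b12/s0 VC-HIT; vc=[10,4]
#11 0x26→b4/s0 VC-HIT; vc=[10,12]
#12 0x22→b4/s0 L1-HIT; vc=[10,12]
#13 0x23→b4/s0 L1-HIT; vc=[10,12]

MISSES = 3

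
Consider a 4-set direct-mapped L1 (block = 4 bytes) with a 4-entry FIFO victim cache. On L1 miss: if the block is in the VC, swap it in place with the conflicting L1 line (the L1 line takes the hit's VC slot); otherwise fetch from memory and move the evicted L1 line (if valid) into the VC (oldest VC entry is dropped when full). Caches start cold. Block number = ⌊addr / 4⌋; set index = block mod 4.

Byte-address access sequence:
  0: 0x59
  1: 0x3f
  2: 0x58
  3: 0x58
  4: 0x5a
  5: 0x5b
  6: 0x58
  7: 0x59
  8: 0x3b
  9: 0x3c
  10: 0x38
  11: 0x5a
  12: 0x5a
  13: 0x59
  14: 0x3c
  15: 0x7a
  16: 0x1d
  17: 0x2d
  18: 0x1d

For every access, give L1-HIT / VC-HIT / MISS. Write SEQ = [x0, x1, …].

0: 0x59 (blk 22, set 2) → MISS  vc=[]
1: 0x3f (blk 15, set 3) → MISS  vc=[]
2: 0x58 (blk 22, set 2) → L1-HIT  vc=[]
3: 0x58 (blk 22, set 2) → L1-HIT  vc=[]
4: 0x5a (blk 22, set 2) → L1-HIT  vc=[]
5: 0x5b (blk 22, set 2) → L1-HIT  vc=[]
6: 0x58 (blk 22, set 2) → L1-HIT  vc=[]
7: 0x59 (blk 22, set 2) → L1-HIT  vc=[]
8: 0x3b (blk 14, set 2) → MISS  vc=[22]
9: 0x3c (blk 15, set 3) → L1-HIT  vc=[22]
10: 0x38 (blk 14, set 2) → L1-HIT  vc=[22]
11: 0x5a (blk 22, set 2) → VC-HIT  vc=[14]
12: 0x5a (blk 22, set 2) → L1-HIT  vc=[14]
13: 0x59 (blk 22, set 2) → L1-HIT  vc=[14]
14: 0x3c (blk 15, set 3) → L1-HIT  vc=[14]
15: 0x7a (blk 30, set 2) → MISS  vc=[14, 22]
16: 0x1d (blk 7, set 3) → MISS  vc=[14, 22, 15]
17: 0x2d (blk 11, set 3) → MISS  vc=[14, 22, 15, 7]
18: 0x1d (blk 7, set 3) → VC-HIT  vc=[14, 22, 15, 11]

SEQ = [MISS, MISS, L1-HIT, L1-HIT, L1-HIT, L1-HIT, L1-HIT, L1-HIT, MISS, L1-HIT, L1-HIT, VC-HIT, L1-HIT, L1-HIT, L1-HIT, MISS, MISS, MISS, VC-HIT]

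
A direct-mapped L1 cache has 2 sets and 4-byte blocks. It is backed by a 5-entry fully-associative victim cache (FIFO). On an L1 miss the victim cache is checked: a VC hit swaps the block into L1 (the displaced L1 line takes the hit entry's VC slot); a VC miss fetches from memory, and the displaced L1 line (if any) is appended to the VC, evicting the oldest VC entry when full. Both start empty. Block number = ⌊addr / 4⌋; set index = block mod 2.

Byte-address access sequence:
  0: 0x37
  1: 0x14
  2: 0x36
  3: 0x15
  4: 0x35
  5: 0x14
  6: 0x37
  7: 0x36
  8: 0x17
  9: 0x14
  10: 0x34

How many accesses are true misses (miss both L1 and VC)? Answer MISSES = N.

MISSES = 2

  [0] addr=0x37 blk=13 s=1: MISS | VC []
  [1] addr=0x14 blk=5 s=1: MISS | VC [13]
  [2] addr=0x36 blk=13 s=1: VC-HIT | VC [5]
  [3] addr=0x15 blk=5 s=1: VC-HIT | VC [13]
  [4] addr=0x35 blk=13 s=1: VC-HIT | VC [5]
  [5] addr=0x14 blk=5 s=1: VC-HIT | VC [13]
  [6] addr=0x37 blk=13 s=1: VC-HIT | VC [5]
  [7] addr=0x36 blk=13 s=1: L1-HIT | VC [5]
  [8] addr=0x17 blk=5 s=1: VC-HIT | VC [13]
  [9] addr=0x14 blk=5 s=1: L1-HIT | VC [13]
  [10] addr=0x34 blk=13 s=1: VC-HIT | VC [5]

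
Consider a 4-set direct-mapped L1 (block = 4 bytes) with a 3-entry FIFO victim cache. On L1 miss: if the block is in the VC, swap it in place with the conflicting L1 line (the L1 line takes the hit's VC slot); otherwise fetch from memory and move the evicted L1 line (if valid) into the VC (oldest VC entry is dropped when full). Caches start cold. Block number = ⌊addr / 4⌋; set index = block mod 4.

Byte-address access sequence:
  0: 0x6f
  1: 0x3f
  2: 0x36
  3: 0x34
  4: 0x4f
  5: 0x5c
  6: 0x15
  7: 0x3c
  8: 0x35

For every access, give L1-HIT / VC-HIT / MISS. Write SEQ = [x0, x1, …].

SEQ = [MISS, MISS, MISS, L1-HIT, MISS, MISS, MISS, VC-HIT, VC-HIT]

#0 0x6f→b27/s3 MISS; vc=[]
#1 0x3f→b15/s3 MISS; vc=[27]
#2 0x36→b13/s1 MISS; vc=[27]
#3 0x34→b13/s1 L1-HIT; vc=[27]
#4 0x4f→b19/s3 MISS; vc=[27,15]
#5 0x5c→b23/s3 MISS; vc=[27,15,19]
#6 0x15→b5/s1 MISS; vc=[15,19,13]
#7 0x3c→b15/s3 VC-HIT; vc=[23,19,13]
#8 0x35→b13/s1 VC-HIT; vc=[23,19,5]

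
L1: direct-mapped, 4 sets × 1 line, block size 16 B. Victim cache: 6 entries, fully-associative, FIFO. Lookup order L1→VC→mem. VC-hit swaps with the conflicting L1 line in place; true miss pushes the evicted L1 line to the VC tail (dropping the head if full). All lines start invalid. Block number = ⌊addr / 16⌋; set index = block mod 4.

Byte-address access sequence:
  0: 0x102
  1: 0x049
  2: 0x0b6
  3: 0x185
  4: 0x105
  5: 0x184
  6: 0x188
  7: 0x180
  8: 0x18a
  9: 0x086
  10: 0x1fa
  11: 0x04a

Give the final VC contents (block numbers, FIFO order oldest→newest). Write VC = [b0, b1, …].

VC = [16, 8, 24, 11]

  [0] addr=0x102 blk=16 s=0: MISS | VC []
  [1] addr=0x49 blk=4 s=0: MISS | VC [16]
  [2] addr=0xb6 blk=11 s=3: MISS | VC [16]
  [3] addr=0x185 blk=24 s=0: MISS | VC [16, 4]
  [4] addr=0x105 blk=16 s=0: VC-HIT | VC [24, 4]
  [5] addr=0x184 blk=24 s=0: VC-HIT | VC [16, 4]
  [6] addr=0x188 blk=24 s=0: L1-HIT | VC [16, 4]
  [7] addr=0x180 blk=24 s=0: L1-HIT | VC [16, 4]
  [8] addr=0x18a blk=24 s=0: L1-HIT | VC [16, 4]
  [9] addr=0x86 blk=8 s=0: MISS | VC [16, 4, 24]
  [10] addr=0x1fa blk=31 s=3: MISS | VC [16, 4, 24, 11]
  [11] addr=0x4a blk=4 s=0: VC-HIT | VC [16, 8, 24, 11]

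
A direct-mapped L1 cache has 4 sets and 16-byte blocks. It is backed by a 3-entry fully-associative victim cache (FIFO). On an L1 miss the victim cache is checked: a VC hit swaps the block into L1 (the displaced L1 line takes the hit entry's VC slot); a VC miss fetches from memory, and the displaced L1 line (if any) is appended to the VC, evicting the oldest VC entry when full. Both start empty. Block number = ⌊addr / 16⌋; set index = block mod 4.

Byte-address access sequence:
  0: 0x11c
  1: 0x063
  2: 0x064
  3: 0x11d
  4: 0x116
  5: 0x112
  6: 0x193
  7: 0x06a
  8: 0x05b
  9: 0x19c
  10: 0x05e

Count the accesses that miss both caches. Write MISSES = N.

MISSES = 4

0: 0x11c (blk 17, set 1) → MISS  vc=[]
1: 0x63 (blk 6, set 2) → MISS  vc=[]
2: 0x64 (blk 6, set 2) → L1-HIT  vc=[]
3: 0x11d (blk 17, set 1) → L1-HIT  vc=[]
4: 0x116 (blk 17, set 1) → L1-HIT  vc=[]
5: 0x112 (blk 17, set 1) → L1-HIT  vc=[]
6: 0x193 (blk 25, set 1) → MISS  vc=[17]
7: 0x6a (blk 6, set 2) → L1-HIT  vc=[17]
8: 0x5b (blk 5, set 1) → MISS  vc=[17, 25]
9: 0x19c (blk 25, set 1) → VC-HIT  vc=[17, 5]
10: 0x5e (blk 5, set 1) → VC-HIT  vc=[17, 25]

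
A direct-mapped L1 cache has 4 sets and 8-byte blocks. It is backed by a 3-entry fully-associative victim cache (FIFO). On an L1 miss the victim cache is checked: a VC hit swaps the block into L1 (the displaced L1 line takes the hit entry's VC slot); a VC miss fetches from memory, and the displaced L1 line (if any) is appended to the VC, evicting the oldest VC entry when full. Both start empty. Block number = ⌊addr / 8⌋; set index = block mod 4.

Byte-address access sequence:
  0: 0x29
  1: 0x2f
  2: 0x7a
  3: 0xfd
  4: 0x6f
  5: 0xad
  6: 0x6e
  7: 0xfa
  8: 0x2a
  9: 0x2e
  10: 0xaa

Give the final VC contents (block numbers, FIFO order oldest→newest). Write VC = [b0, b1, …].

#0 0x29→b5/s1 MISS; vc=[]
#1 0x2f→b5/s1 L1-HIT; vc=[]
#2 0x7a→b15/s3 MISS; vc=[]
#3 0xfd→b31/s3 MISS; vc=[15]
#4 0x6f→b13/s1 MISS; vc=[15,5]
#5 0xad→b21/s1 MISS; vc=[15,5,13]
#6 0x6e→b13/s1 VC-HIT; vc=[15,5,21]
#7 0xfa→b31/s3 L1-HIT; vc=[15,5,21]
#8 0x2a→b5/s1 VC-HIT; vc=[15,13,21]
#9 0x2e→b5/s1 L1-HIT; vc=[15,13,21]
#10 0xaa→b21/s1 VC-HIT; vc=[15,13,5]

VC = [15, 13, 5]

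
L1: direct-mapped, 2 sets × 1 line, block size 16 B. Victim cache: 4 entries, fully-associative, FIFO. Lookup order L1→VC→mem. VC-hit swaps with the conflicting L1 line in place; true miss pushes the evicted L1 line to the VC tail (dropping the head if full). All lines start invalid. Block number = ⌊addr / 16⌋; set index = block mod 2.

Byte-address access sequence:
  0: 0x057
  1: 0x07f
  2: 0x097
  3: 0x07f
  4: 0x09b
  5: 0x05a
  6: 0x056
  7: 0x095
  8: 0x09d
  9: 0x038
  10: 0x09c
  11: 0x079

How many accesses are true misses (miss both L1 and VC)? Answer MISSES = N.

MISSES = 4

0: 0x57 (blk 5, set 1) → MISS  vc=[]
1: 0x7f (blk 7, set 1) → MISS  vc=[5]
2: 0x97 (blk 9, set 1) → MISS  vc=[5, 7]
3: 0x7f (blk 7, set 1) → VC-HIT  vc=[5, 9]
4: 0x9b (blk 9, set 1) → VC-HIT  vc=[5, 7]
5: 0x5a (blk 5, set 1) → VC-HIT  vc=[9, 7]
6: 0x56 (blk 5, set 1) → L1-HIT  vc=[9, 7]
7: 0x95 (blk 9, set 1) → VC-HIT  vc=[5, 7]
8: 0x9d (blk 9, set 1) → L1-HIT  vc=[5, 7]
9: 0x38 (blk 3, set 1) → MISS  vc=[5, 7, 9]
10: 0x9c (blk 9, set 1) → VC-HIT  vc=[5, 7, 3]
11: 0x79 (blk 7, set 1) → VC-HIT  vc=[5, 9, 3]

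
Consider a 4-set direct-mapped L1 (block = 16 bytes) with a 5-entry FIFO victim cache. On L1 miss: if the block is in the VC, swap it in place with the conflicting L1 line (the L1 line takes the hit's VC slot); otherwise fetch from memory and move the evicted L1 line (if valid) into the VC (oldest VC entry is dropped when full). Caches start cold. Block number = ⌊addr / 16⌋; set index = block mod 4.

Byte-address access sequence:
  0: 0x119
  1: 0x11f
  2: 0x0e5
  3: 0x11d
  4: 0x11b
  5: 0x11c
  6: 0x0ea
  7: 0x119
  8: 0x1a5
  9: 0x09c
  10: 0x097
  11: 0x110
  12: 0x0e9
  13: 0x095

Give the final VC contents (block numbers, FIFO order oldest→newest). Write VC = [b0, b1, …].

VC = [26, 17]

#0 0x119→b17/s1 MISS; vc=[]
#1 0x11f→b17/s1 L1-HIT; vc=[]
#2 0xe5→b14/s2 MISS; vc=[]
#3 0x11d→b17/s1 L1-HIT; vc=[]
#4 0x11b→b17/s1 L1-HIT; vc=[]
#5 0x11c→b17/s1 L1-HIT; vc=[]
#6 0xea→b14/s2 L1-HIT; vc=[]
#7 0x119→b17/s1 L1-HIT; vc=[]
#8 0x1a5→b26/s2 MISS; vc=[14]
#9 0x9c→b9/s1 MISS; vc=[14,17]
#10 0x97→b9/s1 L1-HIT; vc=[14,17]
#11 0x110→b17/s1 VC-HIT; vc=[14,9]
#12 0xe9→b14/s2 VC-HIT; vc=[26,9]
#13 0x95→b9/s1 VC-HIT; vc=[26,17]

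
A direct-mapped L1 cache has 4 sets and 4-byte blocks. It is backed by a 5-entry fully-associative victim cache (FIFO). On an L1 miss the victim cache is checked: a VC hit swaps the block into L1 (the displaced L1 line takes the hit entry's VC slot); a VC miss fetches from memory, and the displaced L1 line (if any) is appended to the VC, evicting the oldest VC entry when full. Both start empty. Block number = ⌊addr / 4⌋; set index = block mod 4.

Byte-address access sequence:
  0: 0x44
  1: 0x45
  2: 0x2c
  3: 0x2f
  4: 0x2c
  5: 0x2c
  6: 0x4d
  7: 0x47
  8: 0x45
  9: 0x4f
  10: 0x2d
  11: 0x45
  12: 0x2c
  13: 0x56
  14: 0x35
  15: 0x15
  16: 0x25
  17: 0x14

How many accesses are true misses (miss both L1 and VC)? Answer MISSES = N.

0: 0x44 (blk 17, set 1) → MISS  vc=[]
1: 0x45 (blk 17, set 1) → L1-HIT  vc=[]
2: 0x2c (blk 11, set 3) → MISS  vc=[]
3: 0x2f (blk 11, set 3) → L1-HIT  vc=[]
4: 0x2c (blk 11, set 3) → L1-HIT  vc=[]
5: 0x2c (blk 11, set 3) → L1-HIT  vc=[]
6: 0x4d (blk 19, set 3) → MISS  vc=[11]
7: 0x47 (blk 17, set 1) → L1-HIT  vc=[11]
8: 0x45 (blk 17, set 1) → L1-HIT  vc=[11]
9: 0x4f (blk 19, set 3) → L1-HIT  vc=[11]
10: 0x2d (blk 11, set 3) → VC-HIT  vc=[19]
11: 0x45 (blk 17, set 1) → L1-HIT  vc=[19]
12: 0x2c (blk 11, set 3) → L1-HIT  vc=[19]
13: 0x56 (blk 21, set 1) → MISS  vc=[19, 17]
14: 0x35 (blk 13, set 1) → MISS  vc=[19, 17, 21]
15: 0x15 (blk 5, set 1) → MISS  vc=[19, 17, 21, 13]
16: 0x25 (blk 9, set 1) → MISS  vc=[19, 17, 21, 13, 5]
17: 0x14 (blk 5, set 1) → VC-HIT  vc=[19, 17, 21, 13, 9]

MISSES = 7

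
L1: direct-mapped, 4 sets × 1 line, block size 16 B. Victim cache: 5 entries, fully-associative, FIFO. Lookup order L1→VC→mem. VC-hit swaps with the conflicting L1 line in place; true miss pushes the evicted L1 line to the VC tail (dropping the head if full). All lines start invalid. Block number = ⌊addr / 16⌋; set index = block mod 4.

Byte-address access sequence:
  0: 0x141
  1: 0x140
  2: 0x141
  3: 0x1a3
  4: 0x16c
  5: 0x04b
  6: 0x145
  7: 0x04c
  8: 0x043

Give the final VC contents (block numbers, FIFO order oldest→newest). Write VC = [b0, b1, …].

VC = [26, 20]

#0 0x141→b20/s0 MISS; vc=[]
#1 0x140→b20/s0 L1-HIT; vc=[]
#2 0x141→b20/s0 L1-HIT; vc=[]
#3 0x1a3→b26/s2 MISS; vc=[]
#4 0x16c→b22/s2 MISS; vc=[26]
#5 0x4b→b4/s0 MISS; vc=[26,20]
#6 0x145→b20/s0 VC-HIT; vc=[26,4]
#7 0x4c→b4/s0 VC-HIT; vc=[26,20]
#8 0x43→b4/s0 L1-HIT; vc=[26,20]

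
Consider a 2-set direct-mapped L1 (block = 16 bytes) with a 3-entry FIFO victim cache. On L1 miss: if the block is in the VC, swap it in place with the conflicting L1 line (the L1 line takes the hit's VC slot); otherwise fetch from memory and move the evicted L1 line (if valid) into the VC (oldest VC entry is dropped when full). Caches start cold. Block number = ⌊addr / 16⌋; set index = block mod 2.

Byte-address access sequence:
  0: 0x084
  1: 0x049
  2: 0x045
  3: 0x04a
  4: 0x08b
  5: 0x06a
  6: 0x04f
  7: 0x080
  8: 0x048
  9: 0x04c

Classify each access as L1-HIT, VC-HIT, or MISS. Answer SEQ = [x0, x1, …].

  [0] addr=0x84 blk=8 s=0: MISS | VC []
  [1] addr=0x49 blk=4 s=0: MISS | VC [8]
  [2] addr=0x45 blk=4 s=0: L1-HIT | VC [8]
  [3] addr=0x4a blk=4 s=0: L1-HIT | VC [8]
  [4] addr=0x8b blk=8 s=0: VC-HIT | VC [4]
  [5] addr=0x6a blk=6 s=0: MISS | VC [4, 8]
  [6] addr=0x4f blk=4 s=0: VC-HIT | VC [6, 8]
  [7] addr=0x80 blk=8 s=0: VC-HIT | VC [6, 4]
  [8] addr=0x48 blk=4 s=0: VC-HIT | VC [6, 8]
  [9] addr=0x4c blk=4 s=0: L1-HIT | VC [6, 8]

SEQ = [MISS, MISS, L1-HIT, L1-HIT, VC-HIT, MISS, VC-HIT, VC-HIT, VC-HIT, L1-HIT]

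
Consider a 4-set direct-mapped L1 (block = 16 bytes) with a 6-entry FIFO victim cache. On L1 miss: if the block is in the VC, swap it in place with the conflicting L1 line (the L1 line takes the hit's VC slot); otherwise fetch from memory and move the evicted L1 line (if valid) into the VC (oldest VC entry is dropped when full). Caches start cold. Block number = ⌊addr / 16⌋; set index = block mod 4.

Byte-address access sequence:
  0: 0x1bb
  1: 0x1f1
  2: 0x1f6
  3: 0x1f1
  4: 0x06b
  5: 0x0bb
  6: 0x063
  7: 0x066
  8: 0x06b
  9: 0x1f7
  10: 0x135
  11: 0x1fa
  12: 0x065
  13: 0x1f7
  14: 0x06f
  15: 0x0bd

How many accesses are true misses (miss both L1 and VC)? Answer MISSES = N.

MISSES = 5

  [0] addr=0x1bb blk=27 s=3: MISS | VC []
  [1] addr=0x1f1 blk=31 s=3: MISS | VC [27]
  [2] addr=0x1f6 blk=31 s=3: L1-HIT | VC [27]
  [3] addr=0x1f1 blk=31 s=3: L1-HIT | VC [27]
  [4] addr=0x6b blk=6 s=2: MISS | VC [27]
  [5] addr=0xbb blk=11 s=3: MISS | VC [27, 31]
  [6] addr=0x63 blk=6 s=2: L1-HIT | VC [27, 31]
  [7] addr=0x66 blk=6 s=2: L1-HIT | VC [27, 31]
  [8] addr=0x6b blk=6 s=2: L1-HIT | VC [27, 31]
  [9] addr=0x1f7 blk=31 s=3: VC-HIT | VC [27, 11]
  [10] addr=0x135 blk=19 s=3: MISS | VC [27, 11, 31]
  [11] addr=0x1fa blk=31 s=3: VC-HIT | VC [27, 11, 19]
  [12] addr=0x65 blk=6 s=2: L1-HIT | VC [27, 11, 19]
  [13] addr=0x1f7 blk=31 s=3: L1-HIT | VC [27, 11, 19]
  [14] addr=0x6f blk=6 s=2: L1-HIT | VC [27, 11, 19]
  [15] addr=0xbd blk=11 s=3: VC-HIT | VC [27, 31, 19]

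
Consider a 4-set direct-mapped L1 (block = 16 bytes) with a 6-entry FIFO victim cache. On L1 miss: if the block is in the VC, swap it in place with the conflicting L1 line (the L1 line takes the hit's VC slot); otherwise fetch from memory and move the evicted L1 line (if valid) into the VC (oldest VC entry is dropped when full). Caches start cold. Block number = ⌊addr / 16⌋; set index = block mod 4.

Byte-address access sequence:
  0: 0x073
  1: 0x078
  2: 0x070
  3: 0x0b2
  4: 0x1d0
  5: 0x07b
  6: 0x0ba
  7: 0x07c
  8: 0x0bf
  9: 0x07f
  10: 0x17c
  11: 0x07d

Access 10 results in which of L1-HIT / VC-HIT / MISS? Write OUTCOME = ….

  [0] addr=0x73 blk=7 s=3: MISS | VC []
  [1] addr=0x78 blk=7 s=3: L1-HIT | VC []
  [2] addr=0x70 blk=7 s=3: L1-HIT | VC []
  [3] addr=0xb2 blk=11 s=3: MISS | VC [7]
  [4] addr=0x1d0 blk=29 s=1: MISS | VC [7]
  [5] addr=0x7b blk=7 s=3: VC-HIT | VC [11]
  [6] addr=0xba blk=11 s=3: VC-HIT | VC [7]
  [7] addr=0x7c blk=7 s=3: VC-HIT | VC [11]
  [8] addr=0xbf blk=11 s=3: VC-HIT | VC [7]
  [9] addr=0x7f blk=7 s=3: VC-HIT | VC [11]
  [10] addr=0x17c blk=23 s=3: MISS | VC [11, 7]
  [11] addr=0x7d blk=7 s=3: VC-HIT | VC [11, 23]

OUTCOME = MISS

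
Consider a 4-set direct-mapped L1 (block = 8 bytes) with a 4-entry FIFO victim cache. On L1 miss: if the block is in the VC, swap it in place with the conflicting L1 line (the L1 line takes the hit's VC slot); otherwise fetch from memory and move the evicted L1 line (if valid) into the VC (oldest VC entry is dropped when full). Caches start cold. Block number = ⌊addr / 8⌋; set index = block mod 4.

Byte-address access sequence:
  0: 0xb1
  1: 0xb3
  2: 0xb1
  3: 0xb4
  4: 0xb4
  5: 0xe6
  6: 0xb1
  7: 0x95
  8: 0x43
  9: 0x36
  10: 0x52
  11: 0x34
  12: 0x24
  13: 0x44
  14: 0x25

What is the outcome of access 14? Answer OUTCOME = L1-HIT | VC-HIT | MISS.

OUTCOME = VC-HIT

0: 0xb1 (blk 22, set 2) → MISS  vc=[]
1: 0xb3 (blk 22, set 2) → L1-HIT  vc=[]
2: 0xb1 (blk 22, set 2) → L1-HIT  vc=[]
3: 0xb4 (blk 22, set 2) → L1-HIT  vc=[]
4: 0xb4 (blk 22, set 2) → L1-HIT  vc=[]
5: 0xe6 (blk 28, set 0) → MISS  vc=[]
6: 0xb1 (blk 22, set 2) → L1-HIT  vc=[]
7: 0x95 (blk 18, set 2) → MISS  vc=[22]
8: 0x43 (blk 8, set 0) → MISS  vc=[22, 28]
9: 0x36 (blk 6, set 2) → MISS  vc=[22, 28, 18]
10: 0x52 (blk 10, set 2) → MISS  vc=[22, 28, 18, 6]
11: 0x34 (blk 6, set 2) → VC-HIT  vc=[22, 28, 18, 10]
12: 0x24 (blk 4, set 0) → MISS  vc=[28, 18, 10, 8]
13: 0x44 (blk 8, set 0) → VC-HIT  vc=[28, 18, 10, 4]
14: 0x25 (blk 4, set 0) → VC-HIT  vc=[28, 18, 10, 8]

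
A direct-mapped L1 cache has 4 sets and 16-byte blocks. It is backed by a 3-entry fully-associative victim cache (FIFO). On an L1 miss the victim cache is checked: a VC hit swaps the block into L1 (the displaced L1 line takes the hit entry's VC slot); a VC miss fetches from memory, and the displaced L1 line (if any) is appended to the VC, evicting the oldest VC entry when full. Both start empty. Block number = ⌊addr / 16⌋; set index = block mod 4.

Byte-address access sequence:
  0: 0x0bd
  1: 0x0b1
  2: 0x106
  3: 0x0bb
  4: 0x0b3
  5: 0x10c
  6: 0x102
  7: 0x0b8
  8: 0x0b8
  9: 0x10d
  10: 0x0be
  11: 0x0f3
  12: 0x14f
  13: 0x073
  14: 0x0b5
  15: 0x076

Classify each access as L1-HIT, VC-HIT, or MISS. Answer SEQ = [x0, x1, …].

SEQ = [MISS, L1-HIT, MISS, L1-HIT, L1-HIT, L1-HIT, L1-HIT, L1-HIT, L1-HIT, L1-HIT, L1-HIT, MISS, MISS, MISS, VC-HIT, VC-HIT]

0: 0xbd (blk 11, set 3) → MISS  vc=[]
1: 0xb1 (blk 11, set 3) → L1-HIT  vc=[]
2: 0x106 (blk 16, set 0) → MISS  vc=[]
3: 0xbb (blk 11, set 3) → L1-HIT  vc=[]
4: 0xb3 (blk 11, set 3) → L1-HIT  vc=[]
5: 0x10c (blk 16, set 0) → L1-HIT  vc=[]
6: 0x102 (blk 16, set 0) → L1-HIT  vc=[]
7: 0xb8 (blk 11, set 3) → L1-HIT  vc=[]
8: 0xb8 (blk 11, set 3) → L1-HIT  vc=[]
9: 0x10d (blk 16, set 0) → L1-HIT  vc=[]
10: 0xbe (blk 11, set 3) → L1-HIT  vc=[]
11: 0xf3 (blk 15, set 3) → MISS  vc=[11]
12: 0x14f (blk 20, set 0) → MISS  vc=[11, 16]
13: 0x73 (blk 7, set 3) → MISS  vc=[11, 16, 15]
14: 0xb5 (blk 11, set 3) → VC-HIT  vc=[7, 16, 15]
15: 0x76 (blk 7, set 3) → VC-HIT  vc=[11, 16, 15]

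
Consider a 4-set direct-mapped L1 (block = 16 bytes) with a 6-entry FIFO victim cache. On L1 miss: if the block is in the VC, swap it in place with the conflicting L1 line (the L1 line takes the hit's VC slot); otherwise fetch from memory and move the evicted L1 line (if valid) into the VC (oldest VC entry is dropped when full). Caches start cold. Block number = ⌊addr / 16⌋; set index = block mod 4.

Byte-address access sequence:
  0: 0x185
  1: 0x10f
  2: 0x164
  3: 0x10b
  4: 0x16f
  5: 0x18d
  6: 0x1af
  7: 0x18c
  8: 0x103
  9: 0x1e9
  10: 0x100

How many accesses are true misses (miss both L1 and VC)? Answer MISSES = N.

  [0] addr=0x185 blk=24 s=0: MISS | VC []
  [1] addr=0x10f blk=16 s=0: MISS | VC [24]
  [2] addr=0x164 blk=22 s=2: MISS | VC [24]
  [3] addr=0x10b blk=16 s=0: L1-HIT | VC [24]
  [4] addr=0x16f blk=22 s=2: L1-HIT | VC [24]
  [5] addr=0x18d blk=24 s=0: VC-HIT | VC [16]
  [6] addr=0x1af blk=26 s=2: MISS | VC [16, 22]
  [7] addr=0x18c blk=24 s=0: L1-HIT | VC [16, 22]
  [8] addr=0x103 blk=16 s=0: VC-HIT | VC [24, 22]
  [9] addr=0x1e9 blk=30 s=2: MISS | VC [24, 22, 26]
  [10] addr=0x100 blk=16 s=0: L1-HIT | VC [24, 22, 26]

MISSES = 5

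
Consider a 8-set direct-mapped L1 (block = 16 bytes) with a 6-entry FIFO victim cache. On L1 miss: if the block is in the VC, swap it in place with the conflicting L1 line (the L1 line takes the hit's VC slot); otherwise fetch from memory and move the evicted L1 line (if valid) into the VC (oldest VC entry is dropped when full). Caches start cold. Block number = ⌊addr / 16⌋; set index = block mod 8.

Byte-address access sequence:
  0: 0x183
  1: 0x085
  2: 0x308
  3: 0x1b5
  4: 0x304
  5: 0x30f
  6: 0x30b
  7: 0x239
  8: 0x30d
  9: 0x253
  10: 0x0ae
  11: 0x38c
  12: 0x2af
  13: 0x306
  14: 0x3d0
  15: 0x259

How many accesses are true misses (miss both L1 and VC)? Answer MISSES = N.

MISSES = 10

  [0] addr=0x183 blk=24 s=0: MISS | VC []
  [1] addr=0x85 blk=8 s=0: MISS | VC [24]
  [2] addr=0x308 blk=48 s=0: MISS | VC [24, 8]
  [3] addr=0x1b5 blk=27 s=3: MISS | VC [24, 8]
  [4] addr=0x304 blk=48 s=0: L1-HIT | VC [24, 8]
  [5] addr=0x30f blk=48 s=0: L1-HIT | VC [24, 8]
  [6] addr=0x30b blk=48 s=0: L1-HIT | VC [24, 8]
  [7] addr=0x239 blk=35 s=3: MISS | VC [24, 8, 27]
  [8] addr=0x30d blk=48 s=0: L1-HIT | VC [24, 8, 27]
  [9] addr=0x253 blk=37 s=5: MISS | VC [24, 8, 27]
  [10] addr=0xae blk=10 s=2: MISS | VC [24, 8, 27]
  [11] addr=0x38c blk=56 s=0: MISS | VC [24, 8, 27, 48]
  [12] addr=0x2af blk=42 s=2: MISS | VC [24, 8, 27, 48, 10]
  [13] addr=0x306 blk=48 s=0: VC-HIT | VC [24, 8, 27, 56, 10]
  [14] addr=0x3d0 blk=61 s=5: MISS | VC [24, 8, 27, 56, 10, 37]
  [15] addr=0x259 blk=37 s=5: VC-HIT | VC [24, 8, 27, 56, 10, 61]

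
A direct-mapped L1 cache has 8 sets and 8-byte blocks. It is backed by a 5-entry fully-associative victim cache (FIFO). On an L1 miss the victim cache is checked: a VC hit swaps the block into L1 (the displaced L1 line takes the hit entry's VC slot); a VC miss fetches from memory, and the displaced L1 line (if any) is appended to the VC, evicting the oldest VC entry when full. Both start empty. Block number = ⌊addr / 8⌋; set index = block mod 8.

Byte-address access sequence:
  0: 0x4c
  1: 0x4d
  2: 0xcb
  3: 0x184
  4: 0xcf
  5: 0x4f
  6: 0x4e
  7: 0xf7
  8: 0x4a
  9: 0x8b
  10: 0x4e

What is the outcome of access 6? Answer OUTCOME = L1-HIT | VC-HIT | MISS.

0: 0x4c (blk 9, set 1) → MISS  vc=[]
1: 0x4d (blk 9, set 1) → L1-HIT  vc=[]
2: 0xcb (blk 25, set 1) → MISS  vc=[9]
3: 0x184 (blk 48, set 0) → MISS  vc=[9]
4: 0xcf (blk 25, set 1) → L1-HIT  vc=[9]
5: 0x4f (blk 9, set 1) → VC-HIT  vc=[25]
6: 0x4e (blk 9, set 1) → L1-HIT  vc=[25]
7: 0xf7 (blk 30, set 6) → MISS  vc=[25]
8: 0x4a (blk 9, set 1) → L1-HIT  vc=[25]
9: 0x8b (blk 17, set 1) → MISS  vc=[25, 9]
10: 0x4e (blk 9, set 1) → VC-HIT  vc=[25, 17]

OUTCOME = L1-HIT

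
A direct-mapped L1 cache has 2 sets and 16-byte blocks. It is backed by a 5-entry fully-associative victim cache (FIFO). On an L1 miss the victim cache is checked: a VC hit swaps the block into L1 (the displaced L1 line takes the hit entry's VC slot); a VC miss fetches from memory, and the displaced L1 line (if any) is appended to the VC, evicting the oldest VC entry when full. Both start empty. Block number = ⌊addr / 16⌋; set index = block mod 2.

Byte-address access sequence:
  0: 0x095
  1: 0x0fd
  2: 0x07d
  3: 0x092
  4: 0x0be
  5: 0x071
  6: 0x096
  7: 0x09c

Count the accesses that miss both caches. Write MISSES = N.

0: 0x95 (blk 9, set 1) → MISS  vc=[]
1: 0xfd (blk 15, set 1) → MISS  vc=[9]
2: 0x7d (blk 7, set 1) → MISS  vc=[9, 15]
3: 0x92 (blk 9, set 1) → VC-HIT  vc=[7, 15]
4: 0xbe (blk 11, set 1) → MISS  vc=[7, 15, 9]
5: 0x71 (blk 7, set 1) → VC-HIT  vc=[11, 15, 9]
6: 0x96 (blk 9, set 1) → VC-HIT  vc=[11, 15, 7]
7: 0x9c (blk 9, set 1) → L1-HIT  vc=[11, 15, 7]

MISSES = 4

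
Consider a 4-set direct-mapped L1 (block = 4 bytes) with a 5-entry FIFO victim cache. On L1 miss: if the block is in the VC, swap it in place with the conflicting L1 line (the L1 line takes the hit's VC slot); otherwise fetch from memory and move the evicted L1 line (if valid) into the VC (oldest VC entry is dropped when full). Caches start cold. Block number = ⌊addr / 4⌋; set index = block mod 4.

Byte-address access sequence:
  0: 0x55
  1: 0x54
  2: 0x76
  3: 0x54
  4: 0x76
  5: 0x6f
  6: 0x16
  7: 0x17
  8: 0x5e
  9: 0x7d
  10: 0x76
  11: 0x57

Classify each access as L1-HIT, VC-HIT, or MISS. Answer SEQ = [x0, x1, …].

SEQ = [MISS, L1-HIT, MISS, VC-HIT, VC-HIT, MISS, MISS, L1-HIT, MISS, MISS, VC-HIT, VC-HIT]

  [0] addr=0x55 blk=21 s=1: MISS | VC []
  [1] addr=0x54 blk=21 s=1: L1-HIT | VC []
  [2] addr=0x76 blk=29 s=1: MISS | VC [21]
  [3] addr=0x54 blk=21 s=1: VC-HIT | VC [29]
  [4] addr=0x76 blk=29 s=1: VC-HIT | VC [21]
  [5] addr=0x6f blk=27 s=3: MISS | VC [21]
  [6] addr=0x16 blk=5 s=1: MISS | VC [21, 29]
  [7] addr=0x17 blk=5 s=1: L1-HIT | VC [21, 29]
  [8] addr=0x5e blk=23 s=3: MISS | VC [21, 29, 27]
  [9] addr=0x7d blk=31 s=3: MISS | VC [21, 29, 27, 23]
  [10] addr=0x76 blk=29 s=1: VC-HIT | VC [21, 5, 27, 23]
  [11] addr=0x57 blk=21 s=1: VC-HIT | VC [29, 5, 27, 23]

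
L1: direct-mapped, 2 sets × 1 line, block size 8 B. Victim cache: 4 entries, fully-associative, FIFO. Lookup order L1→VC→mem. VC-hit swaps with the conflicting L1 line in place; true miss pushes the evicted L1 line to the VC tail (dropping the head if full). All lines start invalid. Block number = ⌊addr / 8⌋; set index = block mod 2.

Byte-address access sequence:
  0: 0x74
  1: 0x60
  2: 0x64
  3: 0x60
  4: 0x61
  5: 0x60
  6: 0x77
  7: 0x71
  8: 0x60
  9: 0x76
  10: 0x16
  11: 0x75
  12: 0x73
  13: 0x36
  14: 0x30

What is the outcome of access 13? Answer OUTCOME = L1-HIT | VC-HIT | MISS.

OUTCOME = MISS

#0 0x74→b14/s0 MISS; vc=[]
#1 0x60→b12/s0 MISS; vc=[14]
#2 0x64→b12/s0 L1-HIT; vc=[14]
#3 0x60→b12/s0 L1-HIT; vc=[14]
#4 0x61→b12/s0 L1-HIT; vc=[14]
#5 0x60→b12/s0 L1-HIT; vc=[14]
#6 0x77→b14/s0 VC-HIT; vc=[12]
#7 0x71→b14/s0 L1-HIT; vc=[12]
#8 0x60→b12/s0 VC-HIT; vc=[14]
#9 0x76→b14/s0 VC-HIT; vc=[12]
#10 0x16→b2/s0 MISS; vc=[12,14]
#11 0x75→b14/s0 VC-HIT; vc=[12,2]
#12 0x73→b14/s0 L1-HIT; vc=[12,2]
#13 0x36→b6/s0 MISS; vc=[12,2,14]
#14 0x30→b6/s0 L1-HIT; vc=[12,2,14]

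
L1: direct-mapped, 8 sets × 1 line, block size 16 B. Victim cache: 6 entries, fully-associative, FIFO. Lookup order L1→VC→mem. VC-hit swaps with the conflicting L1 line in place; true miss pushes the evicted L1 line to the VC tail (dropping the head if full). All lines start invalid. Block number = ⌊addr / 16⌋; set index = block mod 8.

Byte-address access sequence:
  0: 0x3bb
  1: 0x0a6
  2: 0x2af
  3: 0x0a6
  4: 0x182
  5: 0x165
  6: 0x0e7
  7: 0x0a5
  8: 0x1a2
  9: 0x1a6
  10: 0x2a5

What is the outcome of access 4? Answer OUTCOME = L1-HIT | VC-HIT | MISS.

OUTCOME = MISS

#0 0x3bb→b59/s3 MISS; vc=[]
#1 0xa6→b10/s2 MISS; vc=[]
#2 0x2af→b42/s2 MISS; vc=[10]
#3 0xa6→b10/s2 VC-HIT; vc=[42]
#4 0x182→b24/s0 MISS; vc=[42]
#5 0x165→b22/s6 MISS; vc=[42]
#6 0xe7→b14/s6 MISS; vc=[42,22]
#7 0xa5→b10/s2 L1-HIT; vc=[42,22]
#8 0x1a2→b26/s2 MISS; vc=[42,22,10]
#9 0x1a6→b26/s2 L1-HIT; vc=[42,22,10]
#10 0x2a5→b42/s2 VC-HIT; vc=[26,22,10]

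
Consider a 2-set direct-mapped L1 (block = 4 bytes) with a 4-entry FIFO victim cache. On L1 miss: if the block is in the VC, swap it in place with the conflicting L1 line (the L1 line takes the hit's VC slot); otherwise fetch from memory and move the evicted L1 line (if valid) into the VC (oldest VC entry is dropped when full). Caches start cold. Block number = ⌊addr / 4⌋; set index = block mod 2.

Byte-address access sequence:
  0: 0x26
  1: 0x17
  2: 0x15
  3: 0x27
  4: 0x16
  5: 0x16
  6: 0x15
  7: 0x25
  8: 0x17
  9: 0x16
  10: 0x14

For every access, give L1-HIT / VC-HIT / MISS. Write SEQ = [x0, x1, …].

#0 0x26→b9/s1 MISS; vc=[]
#1 0x17→b5/s1 MISS; vc=[9]
#2 0x15→b5/s1 L1-HIT; vc=[9]
#3 0x27→b9/s1 VC-HIT; vc=[5]
#4 0x16→b5/s1 VC-HIT; vc=[9]
#5 0x16→b5/s1 L1-HIT; vc=[9]
#6 0x15→b5/s1 L1-HIT; vc=[9]
#7 0x25→b9/s1 VC-HIT; vc=[5]
#8 0x17→b5/s1 VC-HIT; vc=[9]
#9 0x16→b5/s1 L1-HIT; vc=[9]
#10 0x14→b5/s1 L1-HIT; vc=[9]

SEQ = [MISS, MISS, L1-HIT, VC-HIT, VC-HIT, L1-HIT, L1-HIT, VC-HIT, VC-HIT, L1-HIT, L1-HIT]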